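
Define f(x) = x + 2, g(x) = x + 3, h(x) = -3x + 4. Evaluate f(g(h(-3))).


h(-3) = 13
g(13) = 16
f(16) = 18

18


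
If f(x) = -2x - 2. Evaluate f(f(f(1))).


f(1) = -4
f(-4) = 6
f(6) = -14

-14


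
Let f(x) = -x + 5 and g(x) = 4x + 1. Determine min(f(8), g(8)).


f(8) = -3
g(8) = 33
min = -3

-3


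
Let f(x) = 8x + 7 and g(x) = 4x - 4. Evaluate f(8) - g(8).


f(8) = 71
g(8) = 28
Difference = 43

43


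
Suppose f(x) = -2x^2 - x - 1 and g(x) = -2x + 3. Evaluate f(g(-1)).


g(-1) = 5
f(5) = (-2)*(5)^2 - 1*(5) - 1 = -56

-56


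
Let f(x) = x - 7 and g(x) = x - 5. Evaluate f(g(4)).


-8


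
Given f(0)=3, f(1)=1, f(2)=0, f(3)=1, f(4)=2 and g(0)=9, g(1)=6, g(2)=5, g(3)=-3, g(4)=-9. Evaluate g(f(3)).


f(3) = 1
g(1) = 6

6


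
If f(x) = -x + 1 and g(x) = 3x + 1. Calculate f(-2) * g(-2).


f(-2) = 3
g(-2) = -5
Product = -15

-15


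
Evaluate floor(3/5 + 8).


8


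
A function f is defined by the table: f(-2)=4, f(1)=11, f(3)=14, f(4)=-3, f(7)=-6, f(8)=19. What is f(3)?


Reading from the table at x = 3

14


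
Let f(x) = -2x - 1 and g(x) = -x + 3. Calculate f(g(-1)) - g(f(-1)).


-11


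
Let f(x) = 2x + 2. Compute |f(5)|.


12


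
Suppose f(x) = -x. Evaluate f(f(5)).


f(5) = -5
f(-5) = 5

5


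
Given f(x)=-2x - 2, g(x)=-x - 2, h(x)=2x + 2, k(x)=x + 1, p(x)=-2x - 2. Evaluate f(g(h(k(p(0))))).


p(0) = -2
k(-2) = -1
h(-1) = 0
g(0) = -2
f(-2) = 2

2


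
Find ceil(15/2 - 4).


15/2 = 7.5
7.5 - 4 = 3.5
ceil(3.5) = 4

4


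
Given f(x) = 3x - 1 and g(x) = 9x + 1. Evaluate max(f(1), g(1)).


f(1) = 2
g(1) = 10
max = 10

10


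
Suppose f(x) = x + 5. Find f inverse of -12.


Solve x + 5 = -12
x = (-12 - 5) / 1 = -17

-17


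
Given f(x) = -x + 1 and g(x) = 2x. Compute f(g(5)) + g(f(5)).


f(g(5)) = -9
g(f(5)) = -8
Sum = -17

-17


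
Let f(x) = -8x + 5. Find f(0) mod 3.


f(0) = 5
5 mod 3 = 2

2


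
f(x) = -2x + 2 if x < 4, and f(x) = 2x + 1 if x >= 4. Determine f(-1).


-1 satisfies x < 4
f(-1) = 4

4


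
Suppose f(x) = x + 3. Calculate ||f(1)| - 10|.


f(1) = 4
|4| = 4
|4 - 10| = 6

6


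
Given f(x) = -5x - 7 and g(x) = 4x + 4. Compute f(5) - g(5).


f(5) = -32
g(5) = 24
Difference = -56

-56


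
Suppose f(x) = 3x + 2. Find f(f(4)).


f(4) = 14
f(14) = 44

44


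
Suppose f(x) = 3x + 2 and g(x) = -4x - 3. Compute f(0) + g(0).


f(0) = 2
g(0) = -3
Sum = -1

-1


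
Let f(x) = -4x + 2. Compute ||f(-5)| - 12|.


f(-5) = 22
|22| = 22
|22 - 12| = 10

10


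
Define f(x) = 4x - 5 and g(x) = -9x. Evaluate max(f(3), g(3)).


f(3) = 7
g(3) = -27
max = 7

7


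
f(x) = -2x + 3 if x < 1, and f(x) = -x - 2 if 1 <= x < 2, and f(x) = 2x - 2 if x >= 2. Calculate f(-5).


13


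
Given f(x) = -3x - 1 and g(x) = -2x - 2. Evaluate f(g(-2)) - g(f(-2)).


f(g(-2)) = -7
g(f(-2)) = -12
Difference = 5

5


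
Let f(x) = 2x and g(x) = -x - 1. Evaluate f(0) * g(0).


f(0) = 0
g(0) = -1
Product = 0

0


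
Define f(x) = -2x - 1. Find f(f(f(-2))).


f(-2) = 3
f(3) = -7
f(-7) = 13

13


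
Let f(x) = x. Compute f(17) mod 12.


f(17) = 17
17 mod 12 = 5

5


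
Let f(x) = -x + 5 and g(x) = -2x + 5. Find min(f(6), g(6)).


f(6) = -1
g(6) = -7
min = -7

-7


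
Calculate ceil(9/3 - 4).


9/3 = 3
3 - 4 = -1
ceil(-1) = -1

-1


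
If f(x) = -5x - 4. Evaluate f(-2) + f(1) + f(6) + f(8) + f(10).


f(-2) = 6
f(1) = -9
f(6) = -34
f(8) = -44
f(10) = -54
Sum = -135

-135


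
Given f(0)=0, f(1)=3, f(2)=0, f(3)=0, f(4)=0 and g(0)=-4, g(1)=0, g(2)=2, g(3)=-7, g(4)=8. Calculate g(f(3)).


f(3) = 0
g(0) = -4

-4


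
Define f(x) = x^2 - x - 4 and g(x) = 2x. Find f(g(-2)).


g(-2) = -4
f(-4) = 1*(-4)^2 - 1*(-4) - 4 = 16

16


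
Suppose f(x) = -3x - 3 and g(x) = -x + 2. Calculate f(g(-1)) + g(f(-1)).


-10


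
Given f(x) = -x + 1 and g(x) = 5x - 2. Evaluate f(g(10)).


g(10) = 48
f(48) = -47

-47


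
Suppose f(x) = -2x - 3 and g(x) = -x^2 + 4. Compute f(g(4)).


21


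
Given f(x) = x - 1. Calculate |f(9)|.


8


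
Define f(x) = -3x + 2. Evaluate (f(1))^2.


1


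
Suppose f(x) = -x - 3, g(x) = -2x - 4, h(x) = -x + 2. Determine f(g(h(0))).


5


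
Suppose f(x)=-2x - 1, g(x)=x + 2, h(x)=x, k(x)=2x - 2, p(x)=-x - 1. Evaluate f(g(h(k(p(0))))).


p(0) = -1
k(-1) = -4
h(-4) = -4
g(-4) = -2
f(-2) = 3

3


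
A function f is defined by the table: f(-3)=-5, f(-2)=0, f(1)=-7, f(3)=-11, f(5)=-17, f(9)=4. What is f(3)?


Reading from the table at x = 3

-11


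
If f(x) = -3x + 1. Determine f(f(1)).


f(1) = -2
f(-2) = 7

7


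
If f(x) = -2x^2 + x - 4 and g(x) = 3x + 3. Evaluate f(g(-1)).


g(-1) = 0
f(0) = (-2)*(0)^2 + 1*(0) - 4 = -4

-4


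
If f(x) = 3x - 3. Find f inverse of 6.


Solve 3x - 3 = 6
x = (6 + 3) / 3 = 3

3


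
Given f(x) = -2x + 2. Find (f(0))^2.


f(0) = 2
(2)^2 = 4

4


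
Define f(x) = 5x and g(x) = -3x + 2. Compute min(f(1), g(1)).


f(1) = 5
g(1) = -1
min = -1

-1


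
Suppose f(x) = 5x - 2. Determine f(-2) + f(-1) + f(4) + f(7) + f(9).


f(-2) = -12
f(-1) = -7
f(4) = 18
f(7) = 33
f(9) = 43
Sum = 75

75


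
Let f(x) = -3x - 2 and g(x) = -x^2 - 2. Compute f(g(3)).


31


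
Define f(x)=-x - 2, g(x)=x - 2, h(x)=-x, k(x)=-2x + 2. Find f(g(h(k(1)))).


k(1) = 0
h(0) = 0
g(0) = -2
f(-2) = 0

0


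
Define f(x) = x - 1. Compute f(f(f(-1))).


-4


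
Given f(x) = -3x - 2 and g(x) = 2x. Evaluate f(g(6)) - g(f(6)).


f(g(6)) = -38
g(f(6)) = -40
Difference = 2

2


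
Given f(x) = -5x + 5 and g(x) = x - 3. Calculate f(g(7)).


-15


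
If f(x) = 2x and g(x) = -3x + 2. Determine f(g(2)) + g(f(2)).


-18


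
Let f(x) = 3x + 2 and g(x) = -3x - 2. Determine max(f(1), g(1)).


f(1) = 5
g(1) = -5
max = 5

5


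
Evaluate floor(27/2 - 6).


7


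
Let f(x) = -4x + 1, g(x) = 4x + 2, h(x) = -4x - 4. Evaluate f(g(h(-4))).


-199


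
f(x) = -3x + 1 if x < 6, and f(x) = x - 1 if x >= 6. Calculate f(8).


8 satisfies x >= 6
f(8) = 7

7


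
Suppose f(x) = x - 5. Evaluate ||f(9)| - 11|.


f(9) = 4
|4| = 4
|4 - 11| = 7

7


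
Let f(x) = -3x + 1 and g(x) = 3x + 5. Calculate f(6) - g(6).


f(6) = -17
g(6) = 23
Difference = -40

-40


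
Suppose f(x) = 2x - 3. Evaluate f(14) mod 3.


f(14) = 25
25 mod 3 = 1

1


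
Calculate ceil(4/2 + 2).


4


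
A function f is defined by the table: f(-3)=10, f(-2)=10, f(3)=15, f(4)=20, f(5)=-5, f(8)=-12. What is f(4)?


Reading from the table at x = 4

20


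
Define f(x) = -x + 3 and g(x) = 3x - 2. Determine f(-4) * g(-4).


f(-4) = 7
g(-4) = -14
Product = -98

-98


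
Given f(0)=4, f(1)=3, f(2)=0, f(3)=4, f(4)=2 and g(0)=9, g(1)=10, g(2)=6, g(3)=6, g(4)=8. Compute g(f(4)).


f(4) = 2
g(2) = 6

6


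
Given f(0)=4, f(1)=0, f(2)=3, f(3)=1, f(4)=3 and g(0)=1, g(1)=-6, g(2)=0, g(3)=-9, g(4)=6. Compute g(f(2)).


f(2) = 3
g(3) = -9

-9


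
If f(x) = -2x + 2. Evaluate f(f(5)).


18


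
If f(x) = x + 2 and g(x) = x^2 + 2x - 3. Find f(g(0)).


-1


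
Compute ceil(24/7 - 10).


24/7 = 3.4286
3.4286 - 10 = -6.5714
ceil(-6.5714) = -6

-6


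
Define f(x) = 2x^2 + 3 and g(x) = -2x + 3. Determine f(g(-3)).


165


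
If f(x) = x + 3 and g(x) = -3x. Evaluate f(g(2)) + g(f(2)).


f(g(2)) = -3
g(f(2)) = -15
Sum = -18

-18


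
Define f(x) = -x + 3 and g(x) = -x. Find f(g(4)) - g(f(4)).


f(g(4)) = 7
g(f(4)) = 1
Difference = 6

6


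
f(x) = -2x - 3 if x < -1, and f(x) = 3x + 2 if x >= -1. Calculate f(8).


8 satisfies x >= -1
f(8) = 26

26


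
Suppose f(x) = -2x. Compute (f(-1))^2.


f(-1) = 2
(2)^2 = 4

4


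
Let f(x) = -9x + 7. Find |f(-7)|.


f(-7) = 70
|70| = 70

70


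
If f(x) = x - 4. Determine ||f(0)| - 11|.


f(0) = -4
|-4| = 4
|4 - 11| = 7

7


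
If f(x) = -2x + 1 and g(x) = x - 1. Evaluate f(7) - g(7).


f(7) = -13
g(7) = 6
Difference = -19

-19


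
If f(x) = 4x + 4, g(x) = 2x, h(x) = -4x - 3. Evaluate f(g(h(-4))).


h(-4) = 13
g(13) = 26
f(26) = 108

108


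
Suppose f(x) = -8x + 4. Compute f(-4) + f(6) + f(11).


f(-4) = 36
f(6) = -44
f(11) = -84
Sum = -92

-92


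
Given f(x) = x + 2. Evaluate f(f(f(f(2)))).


10


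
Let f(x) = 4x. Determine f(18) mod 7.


f(18) = 72
72 mod 7 = 2

2


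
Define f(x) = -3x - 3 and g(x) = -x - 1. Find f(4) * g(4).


75


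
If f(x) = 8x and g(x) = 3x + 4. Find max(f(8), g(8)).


f(8) = 64
g(8) = 28
max = 64

64


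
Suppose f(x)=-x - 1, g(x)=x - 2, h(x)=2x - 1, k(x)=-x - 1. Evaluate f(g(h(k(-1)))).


k(-1) = 0
h(0) = -1
g(-1) = -3
f(-3) = 2

2


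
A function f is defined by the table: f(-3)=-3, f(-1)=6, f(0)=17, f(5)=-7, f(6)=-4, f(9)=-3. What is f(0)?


Reading from the table at x = 0

17


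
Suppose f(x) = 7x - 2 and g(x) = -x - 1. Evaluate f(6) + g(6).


f(6) = 40
g(6) = -7
Sum = 33

33


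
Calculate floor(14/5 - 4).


14/5 = 2.8
2.8 - 4 = -1.2
floor(-1.2) = -2

-2


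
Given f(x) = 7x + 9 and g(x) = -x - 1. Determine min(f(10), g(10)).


f(10) = 79
g(10) = -11
min = -11

-11


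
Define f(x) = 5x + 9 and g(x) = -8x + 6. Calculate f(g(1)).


g(1) = -2
f(-2) = -1

-1


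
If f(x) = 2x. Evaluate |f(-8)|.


f(-8) = -16
|-16| = 16

16


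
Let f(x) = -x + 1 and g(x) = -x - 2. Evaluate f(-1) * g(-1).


f(-1) = 2
g(-1) = -1
Product = -2

-2


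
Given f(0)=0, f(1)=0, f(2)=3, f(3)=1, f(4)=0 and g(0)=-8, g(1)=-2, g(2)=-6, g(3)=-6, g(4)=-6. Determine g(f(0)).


f(0) = 0
g(0) = -8

-8


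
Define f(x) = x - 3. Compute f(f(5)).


f(5) = 2
f(2) = -1

-1


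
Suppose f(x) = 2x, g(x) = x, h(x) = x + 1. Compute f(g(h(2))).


6


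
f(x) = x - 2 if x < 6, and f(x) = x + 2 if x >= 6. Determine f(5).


5 satisfies x < 6
f(5) = 3

3


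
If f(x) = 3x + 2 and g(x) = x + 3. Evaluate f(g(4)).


23


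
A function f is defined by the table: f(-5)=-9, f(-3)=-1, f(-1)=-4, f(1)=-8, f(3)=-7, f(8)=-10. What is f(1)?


Reading from the table at x = 1

-8


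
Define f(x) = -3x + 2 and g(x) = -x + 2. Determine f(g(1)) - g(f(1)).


f(g(1)) = -1
g(f(1)) = 3
Difference = -4

-4


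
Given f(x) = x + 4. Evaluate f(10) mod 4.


f(10) = 14
14 mod 4 = 2

2


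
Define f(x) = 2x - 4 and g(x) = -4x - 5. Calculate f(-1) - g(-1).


-5


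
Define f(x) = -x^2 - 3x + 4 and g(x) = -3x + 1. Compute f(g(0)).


g(0) = 1
f(1) = (-1)*(1)^2 - 3*(1) + 4 = 0

0


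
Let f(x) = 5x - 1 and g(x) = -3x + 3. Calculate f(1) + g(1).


f(1) = 4
g(1) = 0
Sum = 4

4


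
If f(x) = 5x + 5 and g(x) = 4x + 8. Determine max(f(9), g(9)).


f(9) = 50
g(9) = 44
max = 50

50


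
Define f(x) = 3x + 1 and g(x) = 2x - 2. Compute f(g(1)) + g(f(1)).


f(g(1)) = 1
g(f(1)) = 6
Sum = 7

7


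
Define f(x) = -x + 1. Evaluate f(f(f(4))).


-3


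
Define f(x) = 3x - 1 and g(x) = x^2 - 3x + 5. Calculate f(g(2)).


g(2) = 3
f(3) = 8

8


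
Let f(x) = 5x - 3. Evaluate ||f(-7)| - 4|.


f(-7) = -38
|-38| = 38
|38 - 4| = 34

34


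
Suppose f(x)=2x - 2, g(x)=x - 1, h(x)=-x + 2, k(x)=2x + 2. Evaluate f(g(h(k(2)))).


k(2) = 6
h(6) = -4
g(-4) = -5
f(-5) = -12

-12


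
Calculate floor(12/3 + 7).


12/3 = 4
4 + 7 = 11
floor(11) = 11

11


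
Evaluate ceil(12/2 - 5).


1


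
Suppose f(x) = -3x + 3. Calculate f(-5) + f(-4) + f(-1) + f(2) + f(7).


f(-5) = 18
f(-4) = 15
f(-1) = 6
f(2) = -3
f(7) = -18
Sum = 18

18


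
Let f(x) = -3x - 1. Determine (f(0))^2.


1


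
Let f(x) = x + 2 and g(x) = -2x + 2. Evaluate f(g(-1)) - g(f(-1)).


6


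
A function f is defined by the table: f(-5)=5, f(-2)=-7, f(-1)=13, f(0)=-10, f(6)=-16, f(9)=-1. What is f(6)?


Reading from the table at x = 6

-16


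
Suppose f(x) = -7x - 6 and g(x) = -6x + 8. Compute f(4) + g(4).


-50


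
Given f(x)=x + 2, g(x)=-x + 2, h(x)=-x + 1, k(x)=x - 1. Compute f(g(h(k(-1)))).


k(-1) = -2
h(-2) = 3
g(3) = -1
f(-1) = 1

1


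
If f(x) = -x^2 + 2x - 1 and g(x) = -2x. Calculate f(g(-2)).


g(-2) = 4
f(4) = (-1)*(4)^2 + 2*(4) - 1 = -9

-9


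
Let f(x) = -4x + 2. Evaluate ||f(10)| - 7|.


31


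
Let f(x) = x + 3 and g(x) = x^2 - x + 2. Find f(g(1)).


g(1) = 2
f(2) = 5

5


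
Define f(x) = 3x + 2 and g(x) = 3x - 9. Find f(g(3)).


g(3) = 0
f(0) = 2

2


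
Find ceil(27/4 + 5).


12


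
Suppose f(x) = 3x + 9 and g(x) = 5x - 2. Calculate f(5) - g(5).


1


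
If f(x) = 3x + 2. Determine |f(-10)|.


28


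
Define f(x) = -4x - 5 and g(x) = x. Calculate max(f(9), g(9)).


f(9) = -41
g(9) = 9
max = 9

9


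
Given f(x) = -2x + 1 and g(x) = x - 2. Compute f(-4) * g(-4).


f(-4) = 9
g(-4) = -6
Product = -54

-54


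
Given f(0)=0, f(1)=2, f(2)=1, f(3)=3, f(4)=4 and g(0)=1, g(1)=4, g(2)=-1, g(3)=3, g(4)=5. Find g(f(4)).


f(4) = 4
g(4) = 5

5


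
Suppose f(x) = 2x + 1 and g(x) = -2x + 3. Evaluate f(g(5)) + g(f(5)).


f(g(5)) = -13
g(f(5)) = -19
Sum = -32

-32


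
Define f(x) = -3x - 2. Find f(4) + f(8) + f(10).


f(4) = -14
f(8) = -26
f(10) = -32
Sum = -72

-72


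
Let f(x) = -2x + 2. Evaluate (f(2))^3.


f(2) = -2
(-2)^3 = -8

-8


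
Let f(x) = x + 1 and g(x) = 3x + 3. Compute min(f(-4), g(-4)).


f(-4) = -3
g(-4) = -9
min = -9

-9


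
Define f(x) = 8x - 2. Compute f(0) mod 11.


f(0) = -2
-2 mod 11 = 9

9


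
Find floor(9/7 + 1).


9/7 = 1.2857
1.2857 + 1 = 2.2857
floor(2.2857) = 2

2


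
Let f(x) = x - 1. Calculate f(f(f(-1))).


-4


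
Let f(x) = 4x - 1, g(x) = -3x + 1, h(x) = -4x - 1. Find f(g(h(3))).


h(3) = -13
g(-13) = 40
f(40) = 159

159


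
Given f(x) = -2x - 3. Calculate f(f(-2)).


f(-2) = 1
f(1) = -5

-5


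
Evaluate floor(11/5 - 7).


-5


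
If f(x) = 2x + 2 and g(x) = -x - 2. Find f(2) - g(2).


f(2) = 6
g(2) = -4
Difference = 10

10


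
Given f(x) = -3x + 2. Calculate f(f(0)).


f(0) = 2
f(2) = -4

-4


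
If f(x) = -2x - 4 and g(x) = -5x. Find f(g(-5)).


-54


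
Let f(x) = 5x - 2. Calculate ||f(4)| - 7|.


f(4) = 18
|18| = 18
|18 - 7| = 11

11


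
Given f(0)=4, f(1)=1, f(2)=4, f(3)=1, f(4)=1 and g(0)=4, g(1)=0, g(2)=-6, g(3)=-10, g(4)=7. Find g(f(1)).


0


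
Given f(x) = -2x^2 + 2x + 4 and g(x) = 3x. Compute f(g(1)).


g(1) = 3
f(3) = (-2)*(3)^2 + 2*(3) + 4 = -8

-8


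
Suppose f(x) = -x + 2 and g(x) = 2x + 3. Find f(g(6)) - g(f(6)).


f(g(6)) = -13
g(f(6)) = -5
Difference = -8

-8


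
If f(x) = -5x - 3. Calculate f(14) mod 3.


2


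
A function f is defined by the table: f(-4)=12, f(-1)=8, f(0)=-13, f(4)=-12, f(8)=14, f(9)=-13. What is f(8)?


Reading from the table at x = 8

14


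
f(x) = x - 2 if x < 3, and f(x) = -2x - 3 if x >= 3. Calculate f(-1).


-1 satisfies x < 3
f(-1) = -3

-3


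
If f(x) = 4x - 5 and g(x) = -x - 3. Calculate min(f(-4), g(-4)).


f(-4) = -21
g(-4) = 1
min = -21

-21


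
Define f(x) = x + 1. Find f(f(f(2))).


5


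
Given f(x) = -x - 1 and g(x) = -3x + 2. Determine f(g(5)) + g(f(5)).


f(g(5)) = 12
g(f(5)) = 20
Sum = 32

32


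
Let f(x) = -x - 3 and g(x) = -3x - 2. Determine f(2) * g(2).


f(2) = -5
g(2) = -8
Product = 40

40


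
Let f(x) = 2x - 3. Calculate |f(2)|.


f(2) = 1
|1| = 1

1


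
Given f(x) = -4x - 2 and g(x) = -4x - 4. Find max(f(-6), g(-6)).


f(-6) = 22
g(-6) = 20
max = 22

22


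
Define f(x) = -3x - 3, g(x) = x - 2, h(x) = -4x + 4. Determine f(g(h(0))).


h(0) = 4
g(4) = 2
f(2) = -9

-9


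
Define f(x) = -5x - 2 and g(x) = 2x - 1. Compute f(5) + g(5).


f(5) = -27
g(5) = 9
Sum = -18

-18


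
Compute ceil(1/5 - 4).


1/5 = 0.2
0.2 - 4 = -3.8
ceil(-3.8) = -3

-3


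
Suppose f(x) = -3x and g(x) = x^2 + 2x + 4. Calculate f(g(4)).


g(4) = 28
f(28) = -84

-84


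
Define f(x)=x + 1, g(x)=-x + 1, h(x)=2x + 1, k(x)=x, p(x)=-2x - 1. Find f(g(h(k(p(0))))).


p(0) = -1
k(-1) = -1
h(-1) = -1
g(-1) = 2
f(2) = 3

3


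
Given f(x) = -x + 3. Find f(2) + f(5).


f(2) = 1
f(5) = -2
Sum = -1

-1


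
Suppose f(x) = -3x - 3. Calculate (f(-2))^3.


f(-2) = 3
(3)^3 = 27

27


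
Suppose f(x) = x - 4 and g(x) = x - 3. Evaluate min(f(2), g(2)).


f(2) = -2
g(2) = -1
min = -2

-2


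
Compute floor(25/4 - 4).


25/4 = 6.25
6.25 - 4 = 2.25
floor(2.25) = 2

2


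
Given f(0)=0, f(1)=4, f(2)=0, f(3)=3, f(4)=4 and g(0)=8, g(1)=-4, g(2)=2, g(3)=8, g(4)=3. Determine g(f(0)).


f(0) = 0
g(0) = 8

8


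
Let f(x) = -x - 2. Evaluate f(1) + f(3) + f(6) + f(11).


f(1) = -3
f(3) = -5
f(6) = -8
f(11) = -13
Sum = -29

-29


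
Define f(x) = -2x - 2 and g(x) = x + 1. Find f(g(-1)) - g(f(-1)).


f(g(-1)) = -2
g(f(-1)) = 1
Difference = -3

-3


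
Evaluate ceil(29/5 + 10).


29/5 = 5.8
5.8 + 10 = 15.8
ceil(15.8) = 16

16


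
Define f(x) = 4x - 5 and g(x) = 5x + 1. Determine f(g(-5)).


g(-5) = -24
f(-24) = -101

-101


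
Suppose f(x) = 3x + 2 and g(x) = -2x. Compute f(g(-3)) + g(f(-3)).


f(g(-3)) = 20
g(f(-3)) = 14
Sum = 34

34


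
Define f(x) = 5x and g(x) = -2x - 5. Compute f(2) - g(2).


f(2) = 10
g(2) = -9
Difference = 19

19


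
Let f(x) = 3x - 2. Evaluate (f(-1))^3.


-125


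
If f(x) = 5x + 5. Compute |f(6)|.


f(6) = 35
|35| = 35

35


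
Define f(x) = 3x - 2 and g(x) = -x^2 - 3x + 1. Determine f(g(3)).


g(3) = -17
f(-17) = -53

-53


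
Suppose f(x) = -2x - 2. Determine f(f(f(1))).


f(1) = -4
f(-4) = 6
f(6) = -14

-14


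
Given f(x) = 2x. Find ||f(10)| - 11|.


9


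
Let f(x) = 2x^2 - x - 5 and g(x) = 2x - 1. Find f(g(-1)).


g(-1) = -3
f(-3) = 2*(-3)^2 - 1*(-3) - 5 = 16

16


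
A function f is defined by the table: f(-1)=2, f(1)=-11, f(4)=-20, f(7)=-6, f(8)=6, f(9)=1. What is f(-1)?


Reading from the table at x = -1

2


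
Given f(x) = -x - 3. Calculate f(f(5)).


f(5) = -8
f(-8) = 5

5


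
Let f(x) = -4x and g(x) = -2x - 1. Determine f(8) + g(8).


f(8) = -32
g(8) = -17
Sum = -49

-49


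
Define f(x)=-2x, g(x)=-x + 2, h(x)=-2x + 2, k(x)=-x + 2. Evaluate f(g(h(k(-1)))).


k(-1) = 3
h(3) = -4
g(-4) = 6
f(6) = -12

-12


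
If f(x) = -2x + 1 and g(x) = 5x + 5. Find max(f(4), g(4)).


f(4) = -7
g(4) = 25
max = 25

25


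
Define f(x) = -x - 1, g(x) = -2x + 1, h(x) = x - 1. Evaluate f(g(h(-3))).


-10


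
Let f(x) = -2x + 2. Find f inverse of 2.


Solve -2x + 2 = 2
x = (2 - 2) / (-2) = 0

0


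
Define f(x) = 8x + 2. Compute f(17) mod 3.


f(17) = 138
138 mod 3 = 0

0


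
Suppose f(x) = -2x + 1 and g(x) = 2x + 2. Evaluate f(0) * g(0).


2


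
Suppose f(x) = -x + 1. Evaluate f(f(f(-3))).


4


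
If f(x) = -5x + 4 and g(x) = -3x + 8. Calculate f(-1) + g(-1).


f(-1) = 9
g(-1) = 11
Sum = 20

20


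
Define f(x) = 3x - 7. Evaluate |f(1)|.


4


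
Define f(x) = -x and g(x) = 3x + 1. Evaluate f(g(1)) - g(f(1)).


f(g(1)) = -4
g(f(1)) = -2
Difference = -2

-2


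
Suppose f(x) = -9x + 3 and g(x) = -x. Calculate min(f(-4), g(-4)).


f(-4) = 39
g(-4) = 4
min = 4

4


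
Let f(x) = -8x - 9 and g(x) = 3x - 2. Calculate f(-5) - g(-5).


f(-5) = 31
g(-5) = -17
Difference = 48

48


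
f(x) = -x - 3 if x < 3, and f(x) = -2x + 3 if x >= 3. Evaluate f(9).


9 satisfies x >= 3
f(9) = -15

-15


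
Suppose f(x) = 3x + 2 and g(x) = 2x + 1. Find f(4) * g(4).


f(4) = 14
g(4) = 9
Product = 126

126


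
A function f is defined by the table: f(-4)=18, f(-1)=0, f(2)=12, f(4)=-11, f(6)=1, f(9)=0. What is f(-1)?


Reading from the table at x = -1

0


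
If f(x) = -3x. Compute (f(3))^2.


f(3) = -9
(-9)^2 = 81

81


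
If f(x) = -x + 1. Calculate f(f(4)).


f(4) = -3
f(-3) = 4

4


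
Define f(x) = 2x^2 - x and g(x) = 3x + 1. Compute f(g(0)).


g(0) = 1
f(1) = 2*(1)^2 - 1*(1) = 1

1


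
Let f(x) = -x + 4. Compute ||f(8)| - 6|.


2


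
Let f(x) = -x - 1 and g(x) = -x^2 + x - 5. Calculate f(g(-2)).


g(-2) = -11
f(-11) = 10

10


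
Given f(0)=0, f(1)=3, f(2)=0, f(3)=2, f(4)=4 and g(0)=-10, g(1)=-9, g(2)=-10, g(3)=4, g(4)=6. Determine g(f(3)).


f(3) = 2
g(2) = -10

-10


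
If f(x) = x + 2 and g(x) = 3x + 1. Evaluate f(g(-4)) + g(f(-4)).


-14


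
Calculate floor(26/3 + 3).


26/3 = 8.6667
8.6667 + 3 = 11.6667
floor(11.6667) = 11

11


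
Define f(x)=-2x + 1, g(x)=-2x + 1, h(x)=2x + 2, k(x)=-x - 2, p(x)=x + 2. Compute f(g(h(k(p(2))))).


p(2) = 4
k(4) = -6
h(-6) = -10
g(-10) = 21
f(21) = -41

-41


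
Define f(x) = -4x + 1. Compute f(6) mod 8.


f(6) = -23
-23 mod 8 = 1

1


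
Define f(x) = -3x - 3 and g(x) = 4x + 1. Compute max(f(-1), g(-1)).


f(-1) = 0
g(-1) = -3
max = 0

0


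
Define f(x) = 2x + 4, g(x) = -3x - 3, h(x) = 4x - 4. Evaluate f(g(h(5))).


h(5) = 16
g(16) = -51
f(-51) = -98

-98


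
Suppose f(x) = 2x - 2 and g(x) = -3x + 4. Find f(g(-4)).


30


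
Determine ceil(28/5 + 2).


28/5 = 5.6
5.6 + 2 = 7.6
ceil(7.6) = 8

8


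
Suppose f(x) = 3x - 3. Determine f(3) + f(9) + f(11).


f(3) = 6
f(9) = 24
f(11) = 30
Sum = 60

60


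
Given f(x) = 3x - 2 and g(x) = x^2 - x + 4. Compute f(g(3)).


28


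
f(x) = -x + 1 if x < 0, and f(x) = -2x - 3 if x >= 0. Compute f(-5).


-5 satisfies x < 0
f(-5) = 6

6


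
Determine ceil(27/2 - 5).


27/2 = 13.5
13.5 - 5 = 8.5
ceil(8.5) = 9

9


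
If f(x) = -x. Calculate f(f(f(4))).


f(4) = -4
f(-4) = 4
f(4) = -4

-4


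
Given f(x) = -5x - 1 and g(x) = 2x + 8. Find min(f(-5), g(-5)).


f(-5) = 24
g(-5) = -2
min = -2

-2


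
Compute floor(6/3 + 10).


6/3 = 2
2 + 10 = 12
floor(12) = 12

12


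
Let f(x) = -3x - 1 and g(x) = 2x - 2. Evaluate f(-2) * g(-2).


f(-2) = 5
g(-2) = -6
Product = -30

-30


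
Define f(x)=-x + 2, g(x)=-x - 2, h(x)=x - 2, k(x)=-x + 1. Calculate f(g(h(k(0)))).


k(0) = 1
h(1) = -1
g(-1) = -1
f(-1) = 3

3


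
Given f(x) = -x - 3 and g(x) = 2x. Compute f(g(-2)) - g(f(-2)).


f(g(-2)) = 1
g(f(-2)) = -2
Difference = 3

3


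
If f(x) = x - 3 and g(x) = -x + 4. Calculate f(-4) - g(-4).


f(-4) = -7
g(-4) = 8
Difference = -15

-15


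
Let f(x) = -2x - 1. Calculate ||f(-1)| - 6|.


f(-1) = 1
|1| = 1
|1 - 6| = 5

5


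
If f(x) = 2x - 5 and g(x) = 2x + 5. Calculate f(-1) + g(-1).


f(-1) = -7
g(-1) = 3
Sum = -4

-4


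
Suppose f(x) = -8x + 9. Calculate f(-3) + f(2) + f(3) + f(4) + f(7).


-59


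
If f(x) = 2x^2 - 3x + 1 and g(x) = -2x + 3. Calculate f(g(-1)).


g(-1) = 5
f(5) = 2*(5)^2 - 3*(5) + 1 = 36

36


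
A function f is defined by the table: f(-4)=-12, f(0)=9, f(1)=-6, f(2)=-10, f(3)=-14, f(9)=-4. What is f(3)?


-14


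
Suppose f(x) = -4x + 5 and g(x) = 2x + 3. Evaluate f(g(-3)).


g(-3) = -3
f(-3) = 17

17


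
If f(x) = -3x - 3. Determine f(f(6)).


f(6) = -21
f(-21) = 60

60


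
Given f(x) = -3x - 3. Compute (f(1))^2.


f(1) = -6
(-6)^2 = 36

36


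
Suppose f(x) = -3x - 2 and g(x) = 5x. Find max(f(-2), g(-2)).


f(-2) = 4
g(-2) = -10
max = 4

4


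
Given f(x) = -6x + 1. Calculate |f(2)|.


f(2) = -11
|-11| = 11

11


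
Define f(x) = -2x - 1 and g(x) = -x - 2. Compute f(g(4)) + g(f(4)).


18


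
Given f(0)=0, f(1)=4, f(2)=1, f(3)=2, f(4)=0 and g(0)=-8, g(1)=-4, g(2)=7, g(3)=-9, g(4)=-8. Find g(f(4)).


-8


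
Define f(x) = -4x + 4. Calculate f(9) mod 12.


f(9) = -32
-32 mod 12 = 4

4


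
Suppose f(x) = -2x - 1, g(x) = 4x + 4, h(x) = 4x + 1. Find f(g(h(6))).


-209


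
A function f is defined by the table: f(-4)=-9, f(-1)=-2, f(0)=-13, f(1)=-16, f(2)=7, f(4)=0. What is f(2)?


Reading from the table at x = 2

7


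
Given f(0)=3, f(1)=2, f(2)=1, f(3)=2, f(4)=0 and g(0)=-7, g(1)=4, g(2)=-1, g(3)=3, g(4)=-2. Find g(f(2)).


f(2) = 1
g(1) = 4

4


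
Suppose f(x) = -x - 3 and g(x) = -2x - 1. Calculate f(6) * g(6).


117


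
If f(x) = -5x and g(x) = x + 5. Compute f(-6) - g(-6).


f(-6) = 30
g(-6) = -1
Difference = 31

31


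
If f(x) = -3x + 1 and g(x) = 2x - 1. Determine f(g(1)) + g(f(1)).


f(g(1)) = -2
g(f(1)) = -5
Sum = -7

-7


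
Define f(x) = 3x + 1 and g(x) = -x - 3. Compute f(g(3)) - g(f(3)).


f(g(3)) = -17
g(f(3)) = -13
Difference = -4

-4


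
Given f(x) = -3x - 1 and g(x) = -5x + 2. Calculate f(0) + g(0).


f(0) = -1
g(0) = 2
Sum = 1

1


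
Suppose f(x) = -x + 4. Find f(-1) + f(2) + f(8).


f(-1) = 5
f(2) = 2
f(8) = -4
Sum = 3

3


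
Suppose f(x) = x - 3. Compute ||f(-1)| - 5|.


f(-1) = -4
|-4| = 4
|4 - 5| = 1

1


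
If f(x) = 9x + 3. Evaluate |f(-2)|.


f(-2) = -15
|-15| = 15

15


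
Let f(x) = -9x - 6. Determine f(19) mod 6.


f(19) = -177
-177 mod 6 = 3

3


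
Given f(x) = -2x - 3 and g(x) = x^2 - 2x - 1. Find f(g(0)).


-1


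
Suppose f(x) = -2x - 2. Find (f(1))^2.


f(1) = -4
(-4)^2 = 16

16


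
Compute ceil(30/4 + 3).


30/4 = 7.5
7.5 + 3 = 10.5
ceil(10.5) = 11

11


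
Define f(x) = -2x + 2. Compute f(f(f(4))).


f(4) = -6
f(-6) = 14
f(14) = -26

-26


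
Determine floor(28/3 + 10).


28/3 = 9.3333
9.3333 + 10 = 19.3333
floor(19.3333) = 19

19


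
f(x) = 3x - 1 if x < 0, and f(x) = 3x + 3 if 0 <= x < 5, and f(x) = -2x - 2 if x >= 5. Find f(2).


2 satisfies 0 <= x < 5
f(2) = 9

9


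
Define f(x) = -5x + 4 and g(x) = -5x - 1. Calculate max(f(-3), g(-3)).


f(-3) = 19
g(-3) = 14
max = 19

19


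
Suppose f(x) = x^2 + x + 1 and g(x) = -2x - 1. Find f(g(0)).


g(0) = -1
f(-1) = 1*(-1)^2 + 1*(-1) + 1 = 1

1


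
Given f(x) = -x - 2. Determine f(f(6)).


f(6) = -8
f(-8) = 6

6


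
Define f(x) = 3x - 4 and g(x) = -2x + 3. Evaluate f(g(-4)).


29


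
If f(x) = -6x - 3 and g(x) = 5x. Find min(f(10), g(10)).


f(10) = -63
g(10) = 50
min = -63

-63


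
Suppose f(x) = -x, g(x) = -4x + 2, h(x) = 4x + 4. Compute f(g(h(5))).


h(5) = 24
g(24) = -94
f(-94) = 94

94


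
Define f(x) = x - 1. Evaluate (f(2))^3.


f(2) = 1
(1)^3 = 1

1


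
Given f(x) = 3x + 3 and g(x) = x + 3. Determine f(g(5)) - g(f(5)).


6


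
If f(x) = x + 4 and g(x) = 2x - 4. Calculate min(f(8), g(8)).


f(8) = 12
g(8) = 12
min = 12

12


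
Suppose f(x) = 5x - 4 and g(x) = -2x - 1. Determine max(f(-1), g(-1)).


f(-1) = -9
g(-1) = 1
max = 1

1


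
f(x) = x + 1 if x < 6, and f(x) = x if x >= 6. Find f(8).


8 satisfies x >= 6
f(8) = 8

8


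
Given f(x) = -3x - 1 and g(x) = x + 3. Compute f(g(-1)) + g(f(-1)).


f(g(-1)) = -7
g(f(-1)) = 5
Sum = -2

-2


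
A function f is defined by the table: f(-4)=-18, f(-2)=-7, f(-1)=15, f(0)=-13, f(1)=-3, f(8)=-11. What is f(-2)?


Reading from the table at x = -2

-7


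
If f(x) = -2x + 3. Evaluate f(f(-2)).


f(-2) = 7
f(7) = -11

-11


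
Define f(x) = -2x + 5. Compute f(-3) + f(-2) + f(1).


23


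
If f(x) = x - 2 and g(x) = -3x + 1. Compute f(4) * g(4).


f(4) = 2
g(4) = -11
Product = -22

-22


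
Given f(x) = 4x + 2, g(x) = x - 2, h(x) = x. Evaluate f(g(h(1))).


h(1) = 1
g(1) = -1
f(-1) = -2

-2


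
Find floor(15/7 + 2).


15/7 = 2.1429
2.1429 + 2 = 4.1429
floor(4.1429) = 4

4


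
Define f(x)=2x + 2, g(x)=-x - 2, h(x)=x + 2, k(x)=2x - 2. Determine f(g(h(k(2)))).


-10


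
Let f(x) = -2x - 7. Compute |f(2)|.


f(2) = -11
|-11| = 11

11


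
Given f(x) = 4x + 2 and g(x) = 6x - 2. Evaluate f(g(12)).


g(12) = 70
f(70) = 282

282


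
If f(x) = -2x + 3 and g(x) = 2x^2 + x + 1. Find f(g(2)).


g(2) = 11
f(11) = -19

-19


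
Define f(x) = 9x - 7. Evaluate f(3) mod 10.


f(3) = 20
20 mod 10 = 0

0


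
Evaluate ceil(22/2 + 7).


18


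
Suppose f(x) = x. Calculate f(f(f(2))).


f(2) = 2
f(2) = 2
f(2) = 2

2


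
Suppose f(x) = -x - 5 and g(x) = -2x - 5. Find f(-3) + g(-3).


f(-3) = -2
g(-3) = 1
Sum = -1

-1


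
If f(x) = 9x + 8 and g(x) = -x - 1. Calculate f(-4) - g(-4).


-31


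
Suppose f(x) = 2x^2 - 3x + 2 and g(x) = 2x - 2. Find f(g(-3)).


g(-3) = -8
f(-8) = 2*(-8)^2 - 3*(-8) + 2 = 154

154


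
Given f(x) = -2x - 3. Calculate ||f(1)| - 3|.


2


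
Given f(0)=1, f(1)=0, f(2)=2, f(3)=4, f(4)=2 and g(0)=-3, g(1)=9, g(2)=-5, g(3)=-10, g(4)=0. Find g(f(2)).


f(2) = 2
g(2) = -5

-5


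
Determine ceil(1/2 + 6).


1/2 = 0.5
0.5 + 6 = 6.5
ceil(6.5) = 7

7


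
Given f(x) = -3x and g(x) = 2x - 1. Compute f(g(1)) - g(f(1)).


f(g(1)) = -3
g(f(1)) = -7
Difference = 4

4


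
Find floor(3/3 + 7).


3/3 = 1
1 + 7 = 8
floor(8) = 8

8


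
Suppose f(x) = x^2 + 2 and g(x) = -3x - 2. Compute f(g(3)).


g(3) = -11
f(-11) = 1*(-11)^2 + 2 = 123

123


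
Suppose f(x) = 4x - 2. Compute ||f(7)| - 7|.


19


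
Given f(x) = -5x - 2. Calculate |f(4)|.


22


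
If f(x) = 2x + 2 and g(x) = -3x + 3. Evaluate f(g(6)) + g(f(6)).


f(g(6)) = -28
g(f(6)) = -39
Sum = -67

-67


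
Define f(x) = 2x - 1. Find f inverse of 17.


Solve 2x - 1 = 17
x = (17 + 1) / 2 = 9

9


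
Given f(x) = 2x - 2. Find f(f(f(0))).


f(0) = -2
f(-2) = -6
f(-6) = -14

-14


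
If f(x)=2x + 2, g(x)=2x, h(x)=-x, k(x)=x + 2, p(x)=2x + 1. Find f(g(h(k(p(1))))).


-18


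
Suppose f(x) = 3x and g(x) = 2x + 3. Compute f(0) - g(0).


f(0) = 0
g(0) = 3
Difference = -3

-3


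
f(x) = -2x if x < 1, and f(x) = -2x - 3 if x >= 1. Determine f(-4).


-4 satisfies x < 1
f(-4) = 8

8


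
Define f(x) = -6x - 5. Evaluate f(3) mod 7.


f(3) = -23
-23 mod 7 = 5

5


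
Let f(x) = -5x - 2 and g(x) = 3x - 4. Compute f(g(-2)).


g(-2) = -10
f(-10) = 48

48


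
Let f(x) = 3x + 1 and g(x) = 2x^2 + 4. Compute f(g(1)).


19


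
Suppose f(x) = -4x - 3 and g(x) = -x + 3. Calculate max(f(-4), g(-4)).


13


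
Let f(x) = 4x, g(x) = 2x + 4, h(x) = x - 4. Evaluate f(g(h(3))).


h(3) = -1
g(-1) = 2
f(2) = 8

8


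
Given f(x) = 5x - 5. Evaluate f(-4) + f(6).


f(-4) = -25
f(6) = 25
Sum = 0

0


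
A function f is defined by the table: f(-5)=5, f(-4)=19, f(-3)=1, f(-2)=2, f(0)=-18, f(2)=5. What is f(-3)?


Reading from the table at x = -3

1


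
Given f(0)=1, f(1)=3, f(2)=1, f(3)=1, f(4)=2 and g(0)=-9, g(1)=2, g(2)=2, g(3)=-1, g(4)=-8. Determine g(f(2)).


f(2) = 1
g(1) = 2

2


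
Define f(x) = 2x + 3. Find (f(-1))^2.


f(-1) = 1
(1)^2 = 1

1


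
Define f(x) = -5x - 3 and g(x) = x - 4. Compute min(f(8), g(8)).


f(8) = -43
g(8) = 4
min = -43

-43


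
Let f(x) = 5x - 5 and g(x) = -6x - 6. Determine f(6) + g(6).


-17


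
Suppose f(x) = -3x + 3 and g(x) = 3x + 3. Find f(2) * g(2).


f(2) = -3
g(2) = 9
Product = -27

-27


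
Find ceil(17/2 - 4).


5


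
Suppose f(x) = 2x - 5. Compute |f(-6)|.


f(-6) = -17
|-17| = 17

17


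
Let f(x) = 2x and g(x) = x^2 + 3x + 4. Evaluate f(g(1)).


16


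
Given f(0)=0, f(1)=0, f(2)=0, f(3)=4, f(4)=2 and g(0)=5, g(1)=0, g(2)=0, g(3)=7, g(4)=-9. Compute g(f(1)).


f(1) = 0
g(0) = 5

5


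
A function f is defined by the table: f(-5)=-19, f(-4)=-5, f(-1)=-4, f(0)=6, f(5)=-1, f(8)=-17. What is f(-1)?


Reading from the table at x = -1

-4


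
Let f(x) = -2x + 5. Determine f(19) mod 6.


3


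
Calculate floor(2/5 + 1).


2/5 = 0.4
0.4 + 1 = 1.4
floor(1.4) = 1

1


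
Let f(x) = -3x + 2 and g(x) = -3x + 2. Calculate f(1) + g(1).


f(1) = -1
g(1) = -1
Sum = -2

-2


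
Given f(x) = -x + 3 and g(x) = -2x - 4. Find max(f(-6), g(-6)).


f(-6) = 9
g(-6) = 8
max = 9

9


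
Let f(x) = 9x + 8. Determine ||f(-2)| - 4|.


f(-2) = -10
|-10| = 10
|10 - 4| = 6

6


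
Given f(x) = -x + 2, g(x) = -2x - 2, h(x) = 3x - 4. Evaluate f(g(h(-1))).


h(-1) = -7
g(-7) = 12
f(12) = -10

-10


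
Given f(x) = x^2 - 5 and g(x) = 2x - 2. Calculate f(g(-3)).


g(-3) = -8
f(-8) = 1*(-8)^2 - 5 = 59

59


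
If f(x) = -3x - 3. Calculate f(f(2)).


f(2) = -9
f(-9) = 24

24


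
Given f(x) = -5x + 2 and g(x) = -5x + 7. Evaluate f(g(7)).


g(7) = -28
f(-28) = 142

142


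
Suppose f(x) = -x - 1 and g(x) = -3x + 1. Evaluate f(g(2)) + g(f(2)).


f(g(2)) = 4
g(f(2)) = 10
Sum = 14

14


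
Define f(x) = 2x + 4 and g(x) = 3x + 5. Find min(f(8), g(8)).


f(8) = 20
g(8) = 29
min = 20

20


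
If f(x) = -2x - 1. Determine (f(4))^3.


f(4) = -9
(-9)^3 = -729

-729


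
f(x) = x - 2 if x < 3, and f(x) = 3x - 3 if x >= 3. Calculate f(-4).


-4 satisfies x < 3
f(-4) = -6

-6


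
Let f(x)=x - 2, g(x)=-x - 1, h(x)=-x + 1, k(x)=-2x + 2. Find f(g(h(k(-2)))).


k(-2) = 6
h(6) = -5
g(-5) = 4
f(4) = 2

2


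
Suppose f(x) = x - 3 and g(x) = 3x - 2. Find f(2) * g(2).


f(2) = -1
g(2) = 4
Product = -4

-4


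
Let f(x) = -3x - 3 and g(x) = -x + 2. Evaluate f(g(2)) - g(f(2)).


f(g(2)) = -3
g(f(2)) = 11
Difference = -14

-14


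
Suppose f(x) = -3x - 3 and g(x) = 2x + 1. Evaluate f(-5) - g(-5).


f(-5) = 12
g(-5) = -9
Difference = 21

21


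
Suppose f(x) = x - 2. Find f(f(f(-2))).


f(-2) = -4
f(-4) = -6
f(-6) = -8

-8


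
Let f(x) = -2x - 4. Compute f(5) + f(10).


f(5) = -14
f(10) = -24
Sum = -38

-38


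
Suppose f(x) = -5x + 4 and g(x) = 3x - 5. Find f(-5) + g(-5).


f(-5) = 29
g(-5) = -20
Sum = 9

9


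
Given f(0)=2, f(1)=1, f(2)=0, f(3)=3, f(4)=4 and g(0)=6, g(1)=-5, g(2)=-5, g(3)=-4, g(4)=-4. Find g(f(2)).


6


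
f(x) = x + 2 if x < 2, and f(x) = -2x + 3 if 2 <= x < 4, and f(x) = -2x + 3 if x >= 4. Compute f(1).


1 satisfies x < 2
f(1) = 3

3


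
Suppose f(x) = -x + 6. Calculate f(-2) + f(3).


f(-2) = 8
f(3) = 3
Sum = 11

11


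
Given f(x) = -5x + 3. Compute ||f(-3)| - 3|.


f(-3) = 18
|18| = 18
|18 - 3| = 15

15


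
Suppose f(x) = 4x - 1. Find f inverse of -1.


Solve 4x - 1 = -1
x = (-1 + 1) / 4 = 0

0


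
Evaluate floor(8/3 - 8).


8/3 = 2.6667
2.6667 - 8 = -5.3333
floor(-5.3333) = -6

-6


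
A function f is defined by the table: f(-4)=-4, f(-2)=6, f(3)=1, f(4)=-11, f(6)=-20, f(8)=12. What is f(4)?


Reading from the table at x = 4

-11


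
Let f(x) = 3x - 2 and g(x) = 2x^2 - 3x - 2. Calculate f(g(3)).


g(3) = 7
f(7) = 19

19


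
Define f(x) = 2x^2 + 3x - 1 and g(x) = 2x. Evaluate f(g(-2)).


g(-2) = -4
f(-4) = 2*(-4)^2 + 3*(-4) - 1 = 19

19


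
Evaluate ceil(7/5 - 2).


0


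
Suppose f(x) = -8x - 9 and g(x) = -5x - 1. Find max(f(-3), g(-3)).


15


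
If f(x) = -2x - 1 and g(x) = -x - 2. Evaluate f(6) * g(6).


f(6) = -13
g(6) = -8
Product = 104

104


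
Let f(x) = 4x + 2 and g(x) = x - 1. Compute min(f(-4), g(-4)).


f(-4) = -14
g(-4) = -5
min = -14

-14


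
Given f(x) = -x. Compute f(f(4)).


f(4) = -4
f(-4) = 4

4


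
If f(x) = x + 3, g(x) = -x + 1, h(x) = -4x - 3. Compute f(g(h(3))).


h(3) = -15
g(-15) = 16
f(16) = 19

19


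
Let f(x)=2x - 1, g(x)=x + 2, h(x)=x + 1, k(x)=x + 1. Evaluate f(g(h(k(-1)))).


k(-1) = 0
h(0) = 1
g(1) = 3
f(3) = 5

5


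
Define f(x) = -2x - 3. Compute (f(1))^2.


f(1) = -5
(-5)^2 = 25

25


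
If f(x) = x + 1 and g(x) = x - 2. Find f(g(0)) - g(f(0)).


0


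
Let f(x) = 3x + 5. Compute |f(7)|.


26


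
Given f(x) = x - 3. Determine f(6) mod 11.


f(6) = 3
3 mod 11 = 3

3


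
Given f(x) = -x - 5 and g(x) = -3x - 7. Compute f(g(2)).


g(2) = -13
f(-13) = 8

8


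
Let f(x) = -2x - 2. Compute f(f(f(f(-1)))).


f(-1) = 0
f(0) = -2
f(-2) = 2
f(2) = -6

-6


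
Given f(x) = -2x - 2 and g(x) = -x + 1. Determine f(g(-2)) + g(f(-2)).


f(g(-2)) = -8
g(f(-2)) = -1
Sum = -9

-9


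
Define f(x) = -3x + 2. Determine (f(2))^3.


f(2) = -4
(-4)^3 = -64

-64


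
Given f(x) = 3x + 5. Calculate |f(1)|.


f(1) = 8
|8| = 8

8


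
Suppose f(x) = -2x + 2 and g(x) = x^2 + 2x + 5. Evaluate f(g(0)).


g(0) = 5
f(5) = -8

-8


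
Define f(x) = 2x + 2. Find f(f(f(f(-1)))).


14


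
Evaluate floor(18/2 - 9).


18/2 = 9
9 - 9 = 0
floor(0) = 0

0


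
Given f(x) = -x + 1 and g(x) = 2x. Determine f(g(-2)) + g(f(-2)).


f(g(-2)) = 5
g(f(-2)) = 6
Sum = 11

11


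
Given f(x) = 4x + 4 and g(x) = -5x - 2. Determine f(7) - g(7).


f(7) = 32
g(7) = -37
Difference = 69

69


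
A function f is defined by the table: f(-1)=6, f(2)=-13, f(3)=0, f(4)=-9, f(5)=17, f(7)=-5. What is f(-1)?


Reading from the table at x = -1

6


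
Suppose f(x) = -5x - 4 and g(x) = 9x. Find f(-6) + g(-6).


f(-6) = 26
g(-6) = -54
Sum = -28

-28


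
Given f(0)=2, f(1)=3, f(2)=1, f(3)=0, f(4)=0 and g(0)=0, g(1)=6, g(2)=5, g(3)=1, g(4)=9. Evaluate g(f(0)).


f(0) = 2
g(2) = 5

5


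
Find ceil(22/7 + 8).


12


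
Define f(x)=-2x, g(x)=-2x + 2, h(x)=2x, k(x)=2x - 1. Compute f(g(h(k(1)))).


k(1) = 1
h(1) = 2
g(2) = -2
f(-2) = 4

4


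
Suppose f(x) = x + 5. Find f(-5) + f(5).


f(-5) = 0
f(5) = 10
Sum = 10

10


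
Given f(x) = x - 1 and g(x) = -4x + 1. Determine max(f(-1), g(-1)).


f(-1) = -2
g(-1) = 5
max = 5

5


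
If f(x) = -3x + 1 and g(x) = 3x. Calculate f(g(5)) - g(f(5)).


f(g(5)) = -44
g(f(5)) = -42
Difference = -2

-2


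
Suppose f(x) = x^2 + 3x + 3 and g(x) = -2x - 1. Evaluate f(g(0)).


g(0) = -1
f(-1) = 1*(-1)^2 + 3*(-1) + 3 = 1

1


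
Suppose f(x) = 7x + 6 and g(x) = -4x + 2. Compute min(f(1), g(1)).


-2


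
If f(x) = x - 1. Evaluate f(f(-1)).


-3


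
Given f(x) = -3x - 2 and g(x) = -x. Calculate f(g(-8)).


g(-8) = 8
f(8) = -26

-26


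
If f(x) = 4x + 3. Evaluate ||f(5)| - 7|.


f(5) = 23
|23| = 23
|23 - 7| = 16

16


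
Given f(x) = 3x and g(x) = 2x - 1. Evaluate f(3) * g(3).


f(3) = 9
g(3) = 5
Product = 45

45


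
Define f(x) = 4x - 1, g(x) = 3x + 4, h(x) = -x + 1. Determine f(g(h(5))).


h(5) = -4
g(-4) = -8
f(-8) = -33

-33


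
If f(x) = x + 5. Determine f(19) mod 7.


f(19) = 24
24 mod 7 = 3

3


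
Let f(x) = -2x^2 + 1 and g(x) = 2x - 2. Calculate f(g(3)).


g(3) = 4
f(4) = (-2)*(4)^2 + 1 = -31

-31


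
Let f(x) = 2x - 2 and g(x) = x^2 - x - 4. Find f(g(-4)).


g(-4) = 16
f(16) = 30

30


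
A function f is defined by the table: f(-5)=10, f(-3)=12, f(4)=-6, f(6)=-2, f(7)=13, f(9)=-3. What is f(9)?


Reading from the table at x = 9

-3


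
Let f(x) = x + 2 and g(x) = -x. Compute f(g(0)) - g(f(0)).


f(g(0)) = 2
g(f(0)) = -2
Difference = 4

4


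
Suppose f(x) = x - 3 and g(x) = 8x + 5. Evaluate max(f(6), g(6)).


f(6) = 3
g(6) = 53
max = 53

53


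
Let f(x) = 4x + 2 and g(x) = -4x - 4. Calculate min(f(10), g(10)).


f(10) = 42
g(10) = -44
min = -44

-44
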